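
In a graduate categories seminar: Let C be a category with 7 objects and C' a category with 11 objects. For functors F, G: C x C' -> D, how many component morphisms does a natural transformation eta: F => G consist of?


A natural transformation eta: F => G assigns one component morphism per
object of the domain category.
The domain is the product category C x C', so
|Ob(C x C')| = |Ob(C)| * |Ob(C')| = 7 * 11 = 77.
Therefore eta has 77 component morphisms.

77


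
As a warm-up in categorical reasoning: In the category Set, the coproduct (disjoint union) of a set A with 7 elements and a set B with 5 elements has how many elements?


In Set, the coproduct A + B is the disjoint union.
|A + B| = |A| + |B| = 7 + 5 = 12

12


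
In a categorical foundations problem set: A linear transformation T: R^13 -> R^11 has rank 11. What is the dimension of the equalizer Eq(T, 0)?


The equalizer of f and the zero map is ker(f).
By the rank-nullity theorem: dim(ker(f)) = dim(domain) - rank(f).
dim(ker(f)) = 13 - 11 = 2

2


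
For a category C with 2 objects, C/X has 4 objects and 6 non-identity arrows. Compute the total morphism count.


In the slice category C/X, objects are morphisms to X.
Identity morphisms: 4 (one per object of C/X).
Non-identity morphisms: 6.
Total = 4 + 6 = 10

10


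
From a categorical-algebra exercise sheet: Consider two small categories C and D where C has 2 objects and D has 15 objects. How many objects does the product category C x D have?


The product category C x D has objects that are pairs (c, d).
Number of pairs = |Ob(C)| * |Ob(D)| = 2 * 15 = 30

30


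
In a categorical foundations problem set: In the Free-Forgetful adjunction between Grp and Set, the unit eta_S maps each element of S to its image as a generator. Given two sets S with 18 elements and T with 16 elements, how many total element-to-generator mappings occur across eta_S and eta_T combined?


The unit eta_X: X -> U(F(X)) of the Free-Forgetful adjunction
maps each element of X to a generator of F(X). For X = S + T (disjoint
union in Set), |S + T| = |S| + |T|.
Total mappings = 18 + 16 = 34.

34


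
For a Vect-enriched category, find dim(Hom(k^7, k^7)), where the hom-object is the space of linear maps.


In Vect-enriched categories, Hom(k^n, k^m) is the space of m x n matrices.
dim(Hom(k^7, k^7)) = 7 * 7 = 49

49


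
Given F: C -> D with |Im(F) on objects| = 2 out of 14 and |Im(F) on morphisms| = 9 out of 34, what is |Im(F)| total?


The image of F consists of distinct objects and distinct morphisms.
|Im(F)| on objects = 2
|Im(F)| on morphisms = 9
Total image cardinality = 2 + 9 = 11

11


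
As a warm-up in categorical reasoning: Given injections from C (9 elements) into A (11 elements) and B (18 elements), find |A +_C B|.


The pushout A +_C B identifies the images of C in A and B.
|A +_C B| = |A| + |B| - |C| (for injections).
= 11 + 18 - 9 = 20

20


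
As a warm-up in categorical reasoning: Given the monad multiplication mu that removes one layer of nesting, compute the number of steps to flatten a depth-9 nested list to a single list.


Each application of mu: T^2 -> T removes one layer of nesting.
Starting at depth 9 (i.e., T^9(X)), we need to reach T(X).
Number of mu applications = 9 - 1 = 8

8


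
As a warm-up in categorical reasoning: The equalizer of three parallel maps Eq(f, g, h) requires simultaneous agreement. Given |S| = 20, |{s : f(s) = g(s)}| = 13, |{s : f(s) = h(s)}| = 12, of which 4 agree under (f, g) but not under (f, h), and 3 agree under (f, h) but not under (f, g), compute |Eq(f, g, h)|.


Eq(f, g, h) is the triple-agreement set: points in S where all three
maps take the same value. Using inclusion-exclusion on the pairwise data:
Pair (f, g) agrees on 13 points; pair (f, h) on 12 points.
Points agreeing under (f, g) but not (f, h) = 4; under (f, h) but not (f, g) = 3.
Triple-agreement = agreement-in-(f, g) minus points that agree under (f, g) but not (f, h):
|Eq(f, g, h)| = 13 - 4 = 9
(cross-check via (f, h): 12 - 3 = 9.)

9


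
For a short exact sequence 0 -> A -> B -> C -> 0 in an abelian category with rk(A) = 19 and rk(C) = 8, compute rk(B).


For a short exact sequence 0 -> A -> B -> C -> 0,
rank is additive: rank(B) = rank(A) + rank(C).
rank(B) = 19 + 8 = 27

27


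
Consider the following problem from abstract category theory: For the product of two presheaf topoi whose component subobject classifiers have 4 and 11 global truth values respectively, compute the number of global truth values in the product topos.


In a product of presheaf topoi E_1 x E_2, the subobject classifier
is Omega = Omega_1 x Omega_2 (componentwise), so
|Omega(top)| = |Omega_1(top_1)| * |Omega_2(top_2)|.
= 4 * 11 = 44.

44


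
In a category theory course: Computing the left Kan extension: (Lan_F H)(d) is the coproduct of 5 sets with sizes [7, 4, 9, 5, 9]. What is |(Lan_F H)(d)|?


Pointwise, the left Kan extension (Lan_F H)(d) is the colimit, indexed
by the comma category (F downarrow d), of H composed with the
projection (F downarrow d) -> C. Here that colimit is given
as a coproduct (disjoint union) of sets, so its cardinality is the
sum of the sizes of the summands.
Coproduct of sets with sizes: 7 + 4 + 9 + 5 + 9
= 34

34


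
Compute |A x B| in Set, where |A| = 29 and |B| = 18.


In Set, the product A x B is the Cartesian product.
By the universal property, |A x B| = |A| * |B|.
|A x B| = 29 * 18 = 522

522


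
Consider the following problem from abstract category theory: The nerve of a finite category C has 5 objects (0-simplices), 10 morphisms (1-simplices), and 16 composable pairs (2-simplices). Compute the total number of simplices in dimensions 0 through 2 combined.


The 2-skeleton of the nerve N(C) consists of simplices in dimensions 0, 1, 2:
  |N(C)_0| = 5 (objects)
  |N(C)_1| = 10 (morphisms)
  |N(C)_2| = 16 (composable pairs)
Total = 5 + 10 + 16 = 31

31


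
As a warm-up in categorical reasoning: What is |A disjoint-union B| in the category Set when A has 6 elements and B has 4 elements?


In Set, the coproduct A + B is the disjoint union.
|A + B| = |A| + |B| = 6 + 4 = 10

10


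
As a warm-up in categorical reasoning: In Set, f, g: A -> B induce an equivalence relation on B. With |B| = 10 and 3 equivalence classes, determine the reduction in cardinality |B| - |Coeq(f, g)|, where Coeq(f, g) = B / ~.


The coequalizer Coeq(f, g) = B / ~ has one element per equivalence class.
|B| = 10, |Coeq(f, g)| = 3.
|B| - |Coeq(f, g)| = 10 - 3 = 7.

7


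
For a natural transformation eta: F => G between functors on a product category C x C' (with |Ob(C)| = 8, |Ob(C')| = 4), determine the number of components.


A natural transformation eta: F => G assigns one component morphism per
object of the domain category.
The domain is the product category C x C', so
|Ob(C x C')| = |Ob(C)| * |Ob(C')| = 8 * 4 = 32.
Therefore eta has 32 component morphisms.

32


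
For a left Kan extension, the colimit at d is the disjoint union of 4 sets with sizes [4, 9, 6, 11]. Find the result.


Pointwise, the left Kan extension (Lan_F H)(d) is the colimit, indexed
by the comma category (F downarrow d), of H composed with the
projection (F downarrow d) -> C. Here that colimit is given
as a coproduct (disjoint union) of sets, so its cardinality is the
sum of the sizes of the summands.
Coproduct of sets with sizes: 4 + 9 + 6 + 11
= 30

30


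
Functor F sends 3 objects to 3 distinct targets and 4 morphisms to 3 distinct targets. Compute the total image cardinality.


The image of F consists of distinct objects and distinct morphisms.
|Im(F)| on objects = 3
|Im(F)| on morphisms = 3
Total image cardinality = 3 + 3 = 6

6


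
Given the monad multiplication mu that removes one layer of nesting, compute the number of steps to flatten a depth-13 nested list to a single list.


Each application of mu: T^2 -> T removes one layer of nesting.
Starting at depth 13 (i.e., T^13(X)), we need to reach T(X).
Number of mu applications = 13 - 1 = 12

12


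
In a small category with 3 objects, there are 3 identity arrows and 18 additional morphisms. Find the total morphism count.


Each object has an identity morphism, giving 3 identities.
Adding the 18 non-identity morphisms:
Total = 3 + 18 = 21

21


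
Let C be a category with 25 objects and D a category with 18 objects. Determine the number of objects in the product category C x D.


The product category C x D has objects that are pairs (c, d).
Number of pairs = |Ob(C)| * |Ob(D)| = 25 * 18 = 450

450


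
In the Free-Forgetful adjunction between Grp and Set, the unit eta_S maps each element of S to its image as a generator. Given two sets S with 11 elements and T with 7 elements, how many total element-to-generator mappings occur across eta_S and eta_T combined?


The unit eta_X: X -> U(F(X)) of the Free-Forgetful adjunction
maps each element of X to a generator of F(X). For X = S + T (disjoint
union in Set), |S + T| = |S| + |T|.
Total mappings = 11 + 7 = 18.

18


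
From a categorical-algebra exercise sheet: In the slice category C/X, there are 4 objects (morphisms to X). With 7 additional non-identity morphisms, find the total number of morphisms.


In the slice category C/X, objects are morphisms to X.
Identity morphisms: 4 (one per object of C/X).
Non-identity morphisms: 7.
Total = 4 + 7 = 11

11


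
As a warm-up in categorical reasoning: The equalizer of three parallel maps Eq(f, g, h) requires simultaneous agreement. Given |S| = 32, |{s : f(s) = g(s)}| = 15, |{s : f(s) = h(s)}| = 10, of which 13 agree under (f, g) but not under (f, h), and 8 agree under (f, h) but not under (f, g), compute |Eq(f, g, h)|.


Eq(f, g, h) is the triple-agreement set: points in S where all three
maps take the same value. Using inclusion-exclusion on the pairwise data:
Pair (f, g) agrees on 15 points; pair (f, h) on 10 points.
Points agreeing under (f, g) but not (f, h) = 13; under (f, h) but not (f, g) = 8.
Triple-agreement = agreement-in-(f, g) minus points that agree under (f, g) but not (f, h):
|Eq(f, g, h)| = 15 - 13 = 2
(cross-check via (f, h): 10 - 8 = 2.)

2


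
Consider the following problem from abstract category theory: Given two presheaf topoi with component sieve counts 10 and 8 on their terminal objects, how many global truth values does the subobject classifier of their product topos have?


In a product of presheaf topoi E_1 x E_2, the subobject classifier
is Omega = Omega_1 x Omega_2 (componentwise), so
|Omega(top)| = |Omega_1(top_1)| * |Omega_2(top_2)|.
= 10 * 8 = 80.

80


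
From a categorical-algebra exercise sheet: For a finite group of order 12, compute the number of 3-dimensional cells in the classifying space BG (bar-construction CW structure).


In the bar-construction CW model of BG, the n-cells are indexed by
n-tuples [g_1|...|g_n] of non-identity elements of G (degenerate
simplices with some g_i = e do not contribute cells), so there are
(|G| - 1)^n n-cells.
For dim = 3 with |G| = 12:
cells = (12 - 1)^3 = 11^3 = 1331

1331


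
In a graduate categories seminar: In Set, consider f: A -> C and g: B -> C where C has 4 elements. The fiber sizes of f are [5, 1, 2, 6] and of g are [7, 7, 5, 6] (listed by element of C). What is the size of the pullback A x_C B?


The pullback A x_C B consists of pairs (a, b) with f(a) = g(b).
For each element c in C, the fiber product has |f^-1(c)| * |g^-1(c)| elements.
Summing over C: 5 * 7 + 1 * 7 + 2 * 5 + 6 * 6
= 35 + 7 + 10 + 36 = 88

88


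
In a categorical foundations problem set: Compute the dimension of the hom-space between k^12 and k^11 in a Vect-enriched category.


In Vect-enriched categories, Hom(k^n, k^m) is the space of m x n matrices.
dim(Hom(k^12, k^11)) = 11 * 12 = 132

132


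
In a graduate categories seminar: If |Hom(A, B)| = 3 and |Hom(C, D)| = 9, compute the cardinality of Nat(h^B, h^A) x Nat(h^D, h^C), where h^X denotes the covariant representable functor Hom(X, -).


By the Yoneda lemma, Nat(h^B, h^A) is isomorphic to Hom(A, B),
so |Nat(h^B, h^A)| = |Hom(A, B)| and |Nat(h^D, h^C)| = |Hom(C, D)|.
|Hom(A, B)| = 3, |Hom(C, D)| = 9.
|Nat(h^B, h^A) x Nat(h^D, h^C)| = 3 * 9 = 27

27


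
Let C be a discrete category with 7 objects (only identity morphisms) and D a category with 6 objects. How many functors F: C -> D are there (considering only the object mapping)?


A functor from a discrete category C to D is determined by
where each object maps. Each of the 7 objects of C can map
to any of the 6 objects of D independently.
Number of functors = 6^7 = 279936

279936


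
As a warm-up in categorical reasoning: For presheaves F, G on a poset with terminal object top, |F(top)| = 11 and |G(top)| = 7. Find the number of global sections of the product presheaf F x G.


Global sections of a presheaf on a poset with terminal top satisfy
Gamma(H) ~ H(top). Presheaves admit pointwise products, so
(F x G)(top) = F(top) x G(top) (Cartesian product).
|Gamma(F x G)| = |F(top)| * |G(top)| = 11 * 7 = 77.

77


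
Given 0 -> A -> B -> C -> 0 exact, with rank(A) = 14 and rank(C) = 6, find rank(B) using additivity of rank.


For a short exact sequence 0 -> A -> B -> C -> 0,
rank is additive: rank(B) = rank(A) + rank(C).
rank(B) = 14 + 6 = 20

20


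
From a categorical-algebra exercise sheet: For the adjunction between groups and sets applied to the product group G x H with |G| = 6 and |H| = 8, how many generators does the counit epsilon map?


The counit epsilon_K: F(U(K)) -> K of the Free-Forgetful adjunction
maps |K| generators of F(U(K)) into K. For K = G x H (the product group),
|G x H| = |G| * |H|.
Total generators mapped = 6 * 8 = 48.

48


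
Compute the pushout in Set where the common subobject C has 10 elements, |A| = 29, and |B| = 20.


The pushout A +_C B identifies the images of C in A and B.
|A +_C B| = |A| + |B| - |C| (for injections).
= 29 + 20 - 10 = 39

39


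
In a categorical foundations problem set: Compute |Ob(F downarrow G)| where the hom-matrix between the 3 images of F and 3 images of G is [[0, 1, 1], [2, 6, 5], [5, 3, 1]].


Objects of (F downarrow G) are triples (a, b, h: F(a)->G(b)).
The count equals the sum of all entries in the hom-matrix.
sum(row 0) = 2
sum(row 1) = 13
sum(row 2) = 9
Grand total = 24

24


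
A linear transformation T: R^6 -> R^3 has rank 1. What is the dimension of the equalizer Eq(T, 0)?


The equalizer of f and the zero map is ker(f).
By the rank-nullity theorem: dim(ker(f)) = dim(domain) - rank(f).
dim(ker(f)) = 6 - 1 = 5

5


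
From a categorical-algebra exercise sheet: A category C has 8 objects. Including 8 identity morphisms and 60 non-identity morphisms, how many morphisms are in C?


Each object has an identity morphism, giving 8 identities.
Adding the 60 non-identity morphisms:
Total = 8 + 60 = 68

68


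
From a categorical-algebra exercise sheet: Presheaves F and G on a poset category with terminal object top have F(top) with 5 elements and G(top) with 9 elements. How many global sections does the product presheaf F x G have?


Global sections of a presheaf on a poset with terminal top satisfy
Gamma(H) ~ H(top). Presheaves admit pointwise products, so
(F x G)(top) = F(top) x G(top) (Cartesian product).
|Gamma(F x G)| = |F(top)| * |G(top)| = 5 * 9 = 45.

45


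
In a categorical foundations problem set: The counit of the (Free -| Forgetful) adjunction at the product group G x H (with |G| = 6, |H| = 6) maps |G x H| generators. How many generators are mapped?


The counit epsilon_K: F(U(K)) -> K of the Free-Forgetful adjunction
maps |K| generators of F(U(K)) into K. For K = G x H (the product group),
|G x H| = |G| * |H|.
Total generators mapped = 6 * 6 = 36.

36


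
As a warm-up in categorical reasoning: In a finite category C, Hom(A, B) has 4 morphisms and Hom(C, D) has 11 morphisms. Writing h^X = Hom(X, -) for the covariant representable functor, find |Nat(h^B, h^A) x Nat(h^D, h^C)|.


By the Yoneda lemma, Nat(h^B, h^A) is isomorphic to Hom(A, B),
so |Nat(h^B, h^A)| = |Hom(A, B)| and |Nat(h^D, h^C)| = |Hom(C, D)|.
|Hom(A, B)| = 4, |Hom(C, D)| = 11.
|Nat(h^B, h^A) x Nat(h^D, h^C)| = 4 * 11 = 44

44


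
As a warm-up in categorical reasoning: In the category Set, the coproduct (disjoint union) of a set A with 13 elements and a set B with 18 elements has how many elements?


In Set, the coproduct A + B is the disjoint union.
|A + B| = |A| + |B| = 13 + 18 = 31

31


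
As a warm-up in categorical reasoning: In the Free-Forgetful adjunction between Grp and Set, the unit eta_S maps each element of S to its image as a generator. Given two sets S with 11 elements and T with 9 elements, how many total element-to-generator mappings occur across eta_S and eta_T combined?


The unit eta_X: X -> U(F(X)) of the Free-Forgetful adjunction
maps each element of X to a generator of F(X). For X = S + T (disjoint
union in Set), |S + T| = |S| + |T|.
Total mappings = 11 + 9 = 20.

20


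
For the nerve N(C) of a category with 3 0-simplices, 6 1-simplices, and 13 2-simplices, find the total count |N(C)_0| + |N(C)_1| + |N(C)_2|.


The 2-skeleton of the nerve N(C) consists of simplices in dimensions 0, 1, 2:
  |N(C)_0| = 3 (objects)
  |N(C)_1| = 6 (morphisms)
  |N(C)_2| = 13 (composable pairs)
Total = 3 + 6 + 13 = 22

22


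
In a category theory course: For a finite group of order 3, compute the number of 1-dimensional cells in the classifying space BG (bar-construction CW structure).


In the bar-construction CW model of BG, the n-cells are indexed by
n-tuples [g_1|...|g_n] of non-identity elements of G (degenerate
simplices with some g_i = e do not contribute cells), so there are
(|G| - 1)^n n-cells.
For dim = 1 with |G| = 3:
cells = (3 - 1)^1 = 2^1 = 2

2


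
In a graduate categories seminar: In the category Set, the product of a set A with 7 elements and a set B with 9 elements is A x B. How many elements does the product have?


In Set, the product A x B is the Cartesian product.
By the universal property, |A x B| = |A| * |B|.
|A x B| = 7 * 9 = 63

63


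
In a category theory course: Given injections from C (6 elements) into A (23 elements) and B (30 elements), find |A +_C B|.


The pushout A +_C B identifies the images of C in A and B.
|A +_C B| = |A| + |B| - |C| (for injections).
= 23 + 30 - 6 = 47

47


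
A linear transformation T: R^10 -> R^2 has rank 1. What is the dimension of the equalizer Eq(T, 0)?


The equalizer of f and the zero map is ker(f).
By the rank-nullity theorem: dim(ker(f)) = dim(domain) - rank(f).
dim(ker(f)) = 10 - 1 = 9

9


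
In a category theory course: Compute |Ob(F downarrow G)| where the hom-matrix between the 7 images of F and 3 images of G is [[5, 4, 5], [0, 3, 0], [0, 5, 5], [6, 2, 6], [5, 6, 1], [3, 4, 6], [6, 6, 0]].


Objects of (F downarrow G) are triples (a, b, h: F(a)->G(b)).
The count equals the sum of all entries in the hom-matrix.
sum(row 0) = 14
sum(row 1) = 3
sum(row 2) = 10
sum(row 3) = 14
sum(row 4) = 12
sum(row 5) = 13
sum(row 6) = 12
Grand total = 78

78


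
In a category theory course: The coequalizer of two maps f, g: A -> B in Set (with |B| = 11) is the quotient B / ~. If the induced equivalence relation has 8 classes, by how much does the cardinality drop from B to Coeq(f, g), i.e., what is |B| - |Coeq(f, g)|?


The coequalizer Coeq(f, g) = B / ~ has one element per equivalence class.
|B| = 11, |Coeq(f, g)| = 8.
|B| - |Coeq(f, g)| = 11 - 8 = 3.

3


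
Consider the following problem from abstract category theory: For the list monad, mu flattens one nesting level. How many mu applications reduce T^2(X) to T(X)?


Each application of mu: T^2 -> T removes one layer of nesting.
Starting at depth 2 (i.e., T^2(X)), we need to reach T(X).
Number of mu applications = 2 - 1 = 1

1


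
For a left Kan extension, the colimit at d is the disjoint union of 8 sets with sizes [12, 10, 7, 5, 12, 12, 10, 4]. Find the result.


Pointwise, the left Kan extension (Lan_F H)(d) is the colimit, indexed
by the comma category (F downarrow d), of H composed with the
projection (F downarrow d) -> C. Here that colimit is given
as a coproduct (disjoint union) of sets, so its cardinality is the
sum of the sizes of the summands.
Coproduct of sets with sizes: 12 + 10 + 7 + 5 + 12 + 12 + 10 + 4
= 72

72


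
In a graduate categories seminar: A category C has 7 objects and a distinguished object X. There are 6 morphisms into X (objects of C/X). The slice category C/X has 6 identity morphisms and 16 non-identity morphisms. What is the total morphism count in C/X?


In the slice category C/X, objects are morphisms to X.
Identity morphisms: 6 (one per object of C/X).
Non-identity morphisms: 16.
Total = 6 + 16 = 22

22


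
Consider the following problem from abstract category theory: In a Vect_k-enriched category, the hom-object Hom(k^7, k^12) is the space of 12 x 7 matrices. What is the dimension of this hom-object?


In Vect-enriched categories, Hom(k^n, k^m) is the space of m x n matrices.
dim(Hom(k^7, k^12)) = 12 * 7 = 84

84


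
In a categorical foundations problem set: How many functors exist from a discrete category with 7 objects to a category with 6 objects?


A functor from a discrete category C to D is determined by
where each object maps. Each of the 7 objects of C can map
to any of the 6 objects of D independently.
Number of functors = 6^7 = 279936

279936


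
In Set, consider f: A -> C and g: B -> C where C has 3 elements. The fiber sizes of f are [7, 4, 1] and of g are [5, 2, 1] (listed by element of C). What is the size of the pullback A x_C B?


The pullback A x_C B consists of pairs (a, b) with f(a) = g(b).
For each element c in C, the fiber product has |f^-1(c)| * |g^-1(c)| elements.
Summing over C: 7 * 5 + 4 * 2 + 1 * 1
= 35 + 8 + 1 = 44

44


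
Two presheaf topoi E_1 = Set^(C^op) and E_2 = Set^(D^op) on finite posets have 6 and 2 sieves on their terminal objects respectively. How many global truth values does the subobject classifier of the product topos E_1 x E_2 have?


In a product of presheaf topoi E_1 x E_2, the subobject classifier
is Omega = Omega_1 x Omega_2 (componentwise), so
|Omega(top)| = |Omega_1(top_1)| * |Omega_2(top_2)|.
= 6 * 2 = 12.

12


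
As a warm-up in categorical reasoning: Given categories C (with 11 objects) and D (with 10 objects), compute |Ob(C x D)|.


The product category C x D has objects that are pairs (c, d).
Number of pairs = |Ob(C)| * |Ob(D)| = 11 * 10 = 110

110


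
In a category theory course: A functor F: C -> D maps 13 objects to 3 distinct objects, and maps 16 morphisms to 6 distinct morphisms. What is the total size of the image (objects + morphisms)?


The image of F consists of distinct objects and distinct morphisms.
|Im(F)| on objects = 3
|Im(F)| on morphisms = 6
Total image cardinality = 3 + 6 = 9

9


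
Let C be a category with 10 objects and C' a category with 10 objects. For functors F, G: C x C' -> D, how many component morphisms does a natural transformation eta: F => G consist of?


A natural transformation eta: F => G assigns one component morphism per
object of the domain category.
The domain is the product category C x C', so
|Ob(C x C')| = |Ob(C)| * |Ob(C')| = 10 * 10 = 100.
Therefore eta has 100 component morphisms.

100


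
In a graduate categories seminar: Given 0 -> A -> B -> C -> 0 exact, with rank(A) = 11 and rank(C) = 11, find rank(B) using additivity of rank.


For a short exact sequence 0 -> A -> B -> C -> 0,
rank is additive: rank(B) = rank(A) + rank(C).
rank(B) = 11 + 11 = 22

22


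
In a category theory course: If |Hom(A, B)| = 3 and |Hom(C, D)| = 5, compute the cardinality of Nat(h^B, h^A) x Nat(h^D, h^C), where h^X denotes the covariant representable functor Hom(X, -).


By the Yoneda lemma, Nat(h^B, h^A) is isomorphic to Hom(A, B),
so |Nat(h^B, h^A)| = |Hom(A, B)| and |Nat(h^D, h^C)| = |Hom(C, D)|.
|Hom(A, B)| = 3, |Hom(C, D)| = 5.
|Nat(h^B, h^A) x Nat(h^D, h^C)| = 3 * 5 = 15

15


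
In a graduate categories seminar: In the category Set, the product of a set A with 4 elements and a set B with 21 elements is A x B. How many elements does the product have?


In Set, the product A x B is the Cartesian product.
By the universal property, |A x B| = |A| * |B|.
|A x B| = 4 * 21 = 84

84


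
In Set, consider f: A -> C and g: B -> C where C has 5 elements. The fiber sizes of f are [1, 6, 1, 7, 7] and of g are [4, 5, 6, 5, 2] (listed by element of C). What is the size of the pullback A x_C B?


The pullback A x_C B consists of pairs (a, b) with f(a) = g(b).
For each element c in C, the fiber product has |f^-1(c)| * |g^-1(c)| elements.
Summing over C: 1 * 4 + 6 * 5 + 1 * 6 + 7 * 5 + 7 * 2
= 4 + 30 + 6 + 35 + 14 = 89

89


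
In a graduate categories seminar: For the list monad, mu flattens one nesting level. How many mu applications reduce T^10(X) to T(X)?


Each application of mu: T^2 -> T removes one layer of nesting.
Starting at depth 10 (i.e., T^10(X)), we need to reach T(X).
Number of mu applications = 10 - 1 = 9

9


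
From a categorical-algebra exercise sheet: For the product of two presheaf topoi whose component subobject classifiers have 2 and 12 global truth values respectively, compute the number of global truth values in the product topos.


In a product of presheaf topoi E_1 x E_2, the subobject classifier
is Omega = Omega_1 x Omega_2 (componentwise), so
|Omega(top)| = |Omega_1(top_1)| * |Omega_2(top_2)|.
= 2 * 12 = 24.

24


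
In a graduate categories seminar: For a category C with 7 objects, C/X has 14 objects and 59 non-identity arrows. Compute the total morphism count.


In the slice category C/X, objects are morphisms to X.
Identity morphisms: 14 (one per object of C/X).
Non-identity morphisms: 59.
Total = 14 + 59 = 73

73


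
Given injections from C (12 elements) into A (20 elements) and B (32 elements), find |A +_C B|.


The pushout A +_C B identifies the images of C in A and B.
|A +_C B| = |A| + |B| - |C| (for injections).
= 20 + 32 - 12 = 40

40


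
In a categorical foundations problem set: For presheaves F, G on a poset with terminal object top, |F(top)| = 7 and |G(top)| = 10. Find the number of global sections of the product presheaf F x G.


Global sections of a presheaf on a poset with terminal top satisfy
Gamma(H) ~ H(top). Presheaves admit pointwise products, so
(F x G)(top) = F(top) x G(top) (Cartesian product).
|Gamma(F x G)| = |F(top)| * |G(top)| = 7 * 10 = 70.

70


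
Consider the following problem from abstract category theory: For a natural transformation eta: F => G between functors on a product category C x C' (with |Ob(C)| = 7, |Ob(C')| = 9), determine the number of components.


A natural transformation eta: F => G assigns one component morphism per
object of the domain category.
The domain is the product category C x C', so
|Ob(C x C')| = |Ob(C)| * |Ob(C')| = 7 * 9 = 63.
Therefore eta has 63 component morphisms.

63


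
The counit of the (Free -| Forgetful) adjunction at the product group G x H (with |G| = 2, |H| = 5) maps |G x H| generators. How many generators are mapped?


The counit epsilon_K: F(U(K)) -> K of the Free-Forgetful adjunction
maps |K| generators of F(U(K)) into K. For K = G x H (the product group),
|G x H| = |G| * |H|.
Total generators mapped = 2 * 5 = 10.

10


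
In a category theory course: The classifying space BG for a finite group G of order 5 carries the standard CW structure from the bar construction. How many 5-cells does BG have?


In the bar-construction CW model of BG, the n-cells are indexed by
n-tuples [g_1|...|g_n] of non-identity elements of G (degenerate
simplices with some g_i = e do not contribute cells), so there are
(|G| - 1)^n n-cells.
For dim = 5 with |G| = 5:
cells = (5 - 1)^5 = 4^5 = 1024

1024


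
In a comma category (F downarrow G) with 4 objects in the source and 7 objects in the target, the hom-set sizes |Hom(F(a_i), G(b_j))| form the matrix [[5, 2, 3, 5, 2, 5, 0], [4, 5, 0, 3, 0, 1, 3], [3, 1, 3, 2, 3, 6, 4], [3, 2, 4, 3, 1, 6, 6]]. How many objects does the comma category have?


Objects of (F downarrow G) are triples (a, b, h: F(a)->G(b)).
The count equals the sum of all entries in the hom-matrix.
sum(row 0) = 22
sum(row 1) = 16
sum(row 2) = 22
sum(row 3) = 25
Grand total = 85

85


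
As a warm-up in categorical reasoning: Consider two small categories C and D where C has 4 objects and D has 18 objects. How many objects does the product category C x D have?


The product category C x D has objects that are pairs (c, d).
Number of pairs = |Ob(C)| * |Ob(D)| = 4 * 18 = 72

72


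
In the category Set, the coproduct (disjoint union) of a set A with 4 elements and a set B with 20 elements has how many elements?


In Set, the coproduct A + B is the disjoint union.
|A + B| = |A| + |B| = 4 + 20 = 24

24


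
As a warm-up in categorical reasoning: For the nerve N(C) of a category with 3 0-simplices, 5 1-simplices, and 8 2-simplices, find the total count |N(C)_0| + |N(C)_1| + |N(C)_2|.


The 2-skeleton of the nerve N(C) consists of simplices in dimensions 0, 1, 2:
  |N(C)_0| = 3 (objects)
  |N(C)_1| = 5 (morphisms)
  |N(C)_2| = 8 (composable pairs)
Total = 3 + 5 + 8 = 16

16


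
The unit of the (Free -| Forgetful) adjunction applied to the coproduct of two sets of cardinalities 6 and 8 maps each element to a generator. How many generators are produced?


The unit eta_X: X -> U(F(X)) of the Free-Forgetful adjunction
maps each element of X to a generator of F(X). For X = S + T (disjoint
union in Set), |S + T| = |S| + |T|.
Total mappings = 6 + 8 = 14.

14


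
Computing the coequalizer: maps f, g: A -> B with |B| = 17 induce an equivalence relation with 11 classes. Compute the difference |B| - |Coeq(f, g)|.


The coequalizer Coeq(f, g) = B / ~ has one element per equivalence class.
|B| = 17, |Coeq(f, g)| = 11.
|B| - |Coeq(f, g)| = 17 - 11 = 6.

6


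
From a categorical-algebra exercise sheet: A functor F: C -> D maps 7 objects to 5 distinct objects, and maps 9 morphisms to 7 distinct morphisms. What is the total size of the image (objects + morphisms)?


The image of F consists of distinct objects and distinct morphisms.
|Im(F)| on objects = 5
|Im(F)| on morphisms = 7
Total image cardinality = 5 + 7 = 12

12


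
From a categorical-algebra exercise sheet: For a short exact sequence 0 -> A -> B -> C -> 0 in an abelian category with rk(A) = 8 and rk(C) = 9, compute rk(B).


For a short exact sequence 0 -> A -> B -> C -> 0,
rank is additive: rank(B) = rank(A) + rank(C).
rank(B) = 8 + 9 = 17

17


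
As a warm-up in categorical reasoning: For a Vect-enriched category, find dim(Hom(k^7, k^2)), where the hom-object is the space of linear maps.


In Vect-enriched categories, Hom(k^n, k^m) is the space of m x n matrices.
dim(Hom(k^7, k^2)) = 2 * 7 = 14

14


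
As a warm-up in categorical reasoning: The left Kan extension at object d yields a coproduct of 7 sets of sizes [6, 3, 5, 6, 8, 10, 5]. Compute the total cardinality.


Pointwise, the left Kan extension (Lan_F H)(d) is the colimit, indexed
by the comma category (F downarrow d), of H composed with the
projection (F downarrow d) -> C. Here that colimit is given
as a coproduct (disjoint union) of sets, so its cardinality is the
sum of the sizes of the summands.
Coproduct of sets with sizes: 6 + 3 + 5 + 6 + 8 + 10 + 5
= 43

43


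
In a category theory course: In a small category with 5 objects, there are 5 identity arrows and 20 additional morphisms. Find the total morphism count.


Each object has an identity morphism, giving 5 identities.
Adding the 20 non-identity morphisms:
Total = 5 + 20 = 25

25


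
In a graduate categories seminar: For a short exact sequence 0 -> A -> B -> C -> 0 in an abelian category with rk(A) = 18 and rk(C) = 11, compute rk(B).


For a short exact sequence 0 -> A -> B -> C -> 0,
rank is additive: rank(B) = rank(A) + rank(C).
rank(B) = 18 + 11 = 29

29


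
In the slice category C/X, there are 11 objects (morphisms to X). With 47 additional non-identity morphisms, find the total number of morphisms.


In the slice category C/X, objects are morphisms to X.
Identity morphisms: 11 (one per object of C/X).
Non-identity morphisms: 47.
Total = 11 + 47 = 58

58


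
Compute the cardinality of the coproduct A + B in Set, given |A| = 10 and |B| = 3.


In Set, the coproduct A + B is the disjoint union.
|A + B| = |A| + |B| = 10 + 3 = 13

13


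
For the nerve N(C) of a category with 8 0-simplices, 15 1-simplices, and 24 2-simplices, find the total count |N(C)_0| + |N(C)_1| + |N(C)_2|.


The 2-skeleton of the nerve N(C) consists of simplices in dimensions 0, 1, 2:
  |N(C)_0| = 8 (objects)
  |N(C)_1| = 15 (morphisms)
  |N(C)_2| = 24 (composable pairs)
Total = 8 + 15 + 24 = 47

47


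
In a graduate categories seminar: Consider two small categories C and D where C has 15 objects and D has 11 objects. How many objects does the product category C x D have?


The product category C x D has objects that are pairs (c, d).
Number of pairs = |Ob(C)| * |Ob(D)| = 15 * 11 = 165

165


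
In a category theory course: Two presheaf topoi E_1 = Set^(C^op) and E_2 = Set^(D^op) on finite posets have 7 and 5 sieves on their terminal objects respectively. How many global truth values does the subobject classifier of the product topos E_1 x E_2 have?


In a product of presheaf topoi E_1 x E_2, the subobject classifier
is Omega = Omega_1 x Omega_2 (componentwise), so
|Omega(top)| = |Omega_1(top_1)| * |Omega_2(top_2)|.
= 7 * 5 = 35.

35


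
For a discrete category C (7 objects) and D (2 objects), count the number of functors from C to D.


A functor from a discrete category C to D is determined by
where each object maps. Each of the 7 objects of C can map
to any of the 2 objects of D independently.
Number of functors = 2^7 = 128

128


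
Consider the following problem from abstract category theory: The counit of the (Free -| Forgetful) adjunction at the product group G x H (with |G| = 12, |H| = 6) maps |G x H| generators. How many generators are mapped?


The counit epsilon_K: F(U(K)) -> K of the Free-Forgetful adjunction
maps |K| generators of F(U(K)) into K. For K = G x H (the product group),
|G x H| = |G| * |H|.
Total generators mapped = 12 * 6 = 72.

72


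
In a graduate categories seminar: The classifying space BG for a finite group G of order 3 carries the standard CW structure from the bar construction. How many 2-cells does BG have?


In the bar-construction CW model of BG, the n-cells are indexed by
n-tuples [g_1|...|g_n] of non-identity elements of G (degenerate
simplices with some g_i = e do not contribute cells), so there are
(|G| - 1)^n n-cells.
For dim = 2 with |G| = 3:
cells = (3 - 1)^2 = 2^2 = 4

4


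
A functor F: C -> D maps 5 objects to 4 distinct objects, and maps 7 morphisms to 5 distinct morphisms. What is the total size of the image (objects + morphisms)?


The image of F consists of distinct objects and distinct morphisms.
|Im(F)| on objects = 4
|Im(F)| on morphisms = 5
Total image cardinality = 4 + 5 = 9

9


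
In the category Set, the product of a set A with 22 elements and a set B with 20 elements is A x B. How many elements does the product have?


In Set, the product A x B is the Cartesian product.
By the universal property, |A x B| = |A| * |B|.
|A x B| = 22 * 20 = 440

440


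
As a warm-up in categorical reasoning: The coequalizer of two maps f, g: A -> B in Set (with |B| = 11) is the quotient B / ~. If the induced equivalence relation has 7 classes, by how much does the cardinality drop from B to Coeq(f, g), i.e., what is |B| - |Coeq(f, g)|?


The coequalizer Coeq(f, g) = B / ~ has one element per equivalence class.
|B| = 11, |Coeq(f, g)| = 7.
|B| - |Coeq(f, g)| = 11 - 7 = 4.

4


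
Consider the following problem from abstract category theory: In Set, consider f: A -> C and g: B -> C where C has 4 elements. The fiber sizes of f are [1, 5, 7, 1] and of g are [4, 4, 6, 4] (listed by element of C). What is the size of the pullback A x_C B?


The pullback A x_C B consists of pairs (a, b) with f(a) = g(b).
For each element c in C, the fiber product has |f^-1(c)| * |g^-1(c)| elements.
Summing over C: 1 * 4 + 5 * 4 + 7 * 6 + 1 * 4
= 4 + 20 + 42 + 4 = 70

70


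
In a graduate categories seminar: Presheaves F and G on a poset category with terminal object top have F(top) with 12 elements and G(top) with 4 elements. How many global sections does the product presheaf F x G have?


Global sections of a presheaf on a poset with terminal top satisfy
Gamma(H) ~ H(top). Presheaves admit pointwise products, so
(F x G)(top) = F(top) x G(top) (Cartesian product).
|Gamma(F x G)| = |F(top)| * |G(top)| = 12 * 4 = 48.

48


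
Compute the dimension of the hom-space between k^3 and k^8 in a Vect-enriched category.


In Vect-enriched categories, Hom(k^n, k^m) is the space of m x n matrices.
dim(Hom(k^3, k^8)) = 8 * 3 = 24

24


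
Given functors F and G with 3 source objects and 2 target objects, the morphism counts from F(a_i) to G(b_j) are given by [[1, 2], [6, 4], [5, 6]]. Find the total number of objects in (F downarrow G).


Objects of (F downarrow G) are triples (a, b, h: F(a)->G(b)).
The count equals the sum of all entries in the hom-matrix.
sum(row 0) = 3
sum(row 1) = 10
sum(row 2) = 11
Grand total = 24

24


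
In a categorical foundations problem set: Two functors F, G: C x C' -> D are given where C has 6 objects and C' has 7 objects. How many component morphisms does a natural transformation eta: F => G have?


A natural transformation eta: F => G assigns one component morphism per
object of the domain category.
The domain is the product category C x C', so
|Ob(C x C')| = |Ob(C)| * |Ob(C')| = 6 * 7 = 42.
Therefore eta has 42 component morphisms.

42


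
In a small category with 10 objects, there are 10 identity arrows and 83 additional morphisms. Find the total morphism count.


Each object has an identity morphism, giving 10 identities.
Adding the 83 non-identity morphisms:
Total = 10 + 83 = 93

93


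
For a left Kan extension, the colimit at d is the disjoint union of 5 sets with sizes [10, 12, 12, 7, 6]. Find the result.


Pointwise, the left Kan extension (Lan_F H)(d) is the colimit, indexed
by the comma category (F downarrow d), of H composed with the
projection (F downarrow d) -> C. Here that colimit is given
as a coproduct (disjoint union) of sets, so its cardinality is the
sum of the sizes of the summands.
Coproduct of sets with sizes: 10 + 12 + 12 + 7 + 6
= 47

47


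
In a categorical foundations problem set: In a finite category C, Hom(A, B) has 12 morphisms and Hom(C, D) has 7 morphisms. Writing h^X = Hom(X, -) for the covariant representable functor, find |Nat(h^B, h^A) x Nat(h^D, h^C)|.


By the Yoneda lemma, Nat(h^B, h^A) is isomorphic to Hom(A, B),
so |Nat(h^B, h^A)| = |Hom(A, B)| and |Nat(h^D, h^C)| = |Hom(C, D)|.
|Hom(A, B)| = 12, |Hom(C, D)| = 7.
|Nat(h^B, h^A) x Nat(h^D, h^C)| = 12 * 7 = 84

84


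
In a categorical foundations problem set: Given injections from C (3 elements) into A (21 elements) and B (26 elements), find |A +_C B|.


The pushout A +_C B identifies the images of C in A and B.
|A +_C B| = |A| + |B| - |C| (for injections).
= 21 + 26 - 3 = 44

44


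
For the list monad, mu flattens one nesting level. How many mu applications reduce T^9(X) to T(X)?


Each application of mu: T^2 -> T removes one layer of nesting.
Starting at depth 9 (i.e., T^9(X)), we need to reach T(X).
Number of mu applications = 9 - 1 = 8

8


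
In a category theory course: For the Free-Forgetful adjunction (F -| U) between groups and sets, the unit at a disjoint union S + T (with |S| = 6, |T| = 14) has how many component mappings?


The unit eta_X: X -> U(F(X)) of the Free-Forgetful adjunction
maps each element of X to a generator of F(X). For X = S + T (disjoint
union in Set), |S + T| = |S| + |T|.
Total mappings = 6 + 14 = 20.

20


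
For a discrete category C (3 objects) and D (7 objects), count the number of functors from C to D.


A functor from a discrete category C to D is determined by
where each object maps. Each of the 3 objects of C can map
to any of the 7 objects of D independently.
Number of functors = 7^3 = 343

343
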